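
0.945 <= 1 True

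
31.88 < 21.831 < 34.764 False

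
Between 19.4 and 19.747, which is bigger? 19.747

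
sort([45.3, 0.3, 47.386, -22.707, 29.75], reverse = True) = [47.386, 45.3, 29.75, 0.3, -22.707]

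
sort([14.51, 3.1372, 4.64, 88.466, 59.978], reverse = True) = [88.466, 59.978, 14.51, 4.64, 3.1372]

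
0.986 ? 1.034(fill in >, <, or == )<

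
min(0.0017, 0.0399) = 0.0017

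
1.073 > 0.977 True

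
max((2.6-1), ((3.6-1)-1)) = 1.6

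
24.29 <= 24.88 True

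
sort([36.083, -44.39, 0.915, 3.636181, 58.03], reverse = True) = [58.03, 36.083, 3.636181, 0.915, -44.39]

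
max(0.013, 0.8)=0.8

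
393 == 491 False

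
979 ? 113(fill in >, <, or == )>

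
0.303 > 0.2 True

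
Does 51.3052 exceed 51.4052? No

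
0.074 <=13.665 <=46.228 True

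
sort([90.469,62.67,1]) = [1,62.67,90.469]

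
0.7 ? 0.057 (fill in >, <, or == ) >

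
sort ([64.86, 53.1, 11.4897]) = [11.4897, 53.1, 64.86]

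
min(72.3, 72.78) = 72.3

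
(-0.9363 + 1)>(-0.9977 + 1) True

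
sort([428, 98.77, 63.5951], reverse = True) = [428, 98.77, 63.5951]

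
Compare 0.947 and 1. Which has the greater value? 1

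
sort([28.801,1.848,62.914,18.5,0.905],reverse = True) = [62.914,28.801,18.5,1.848,0.905]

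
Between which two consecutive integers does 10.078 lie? 10 and 11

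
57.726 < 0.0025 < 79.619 False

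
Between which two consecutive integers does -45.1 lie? -46 and -45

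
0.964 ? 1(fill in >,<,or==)<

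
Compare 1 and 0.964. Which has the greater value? 1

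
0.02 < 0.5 True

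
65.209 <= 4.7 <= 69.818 False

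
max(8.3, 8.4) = 8.4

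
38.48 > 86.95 False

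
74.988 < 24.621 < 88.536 False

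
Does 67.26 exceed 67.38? No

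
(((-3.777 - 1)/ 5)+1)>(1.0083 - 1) True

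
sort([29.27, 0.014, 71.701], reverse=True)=[71.701, 29.27, 0.014]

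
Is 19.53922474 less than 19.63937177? Yes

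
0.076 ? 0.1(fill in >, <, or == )<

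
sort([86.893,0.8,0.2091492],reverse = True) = [86.893,0.8,0.2091492]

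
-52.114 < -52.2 False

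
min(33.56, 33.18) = 33.18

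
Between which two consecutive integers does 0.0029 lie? 0 and 1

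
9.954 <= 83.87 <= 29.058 False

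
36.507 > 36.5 True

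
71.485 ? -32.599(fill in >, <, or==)>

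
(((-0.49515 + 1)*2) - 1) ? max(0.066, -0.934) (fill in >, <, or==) <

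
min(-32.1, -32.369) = -32.369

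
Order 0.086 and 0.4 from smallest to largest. 0.086, 0.4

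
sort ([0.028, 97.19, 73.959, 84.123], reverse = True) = [97.19, 84.123, 73.959, 0.028]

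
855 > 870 False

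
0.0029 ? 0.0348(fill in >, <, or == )<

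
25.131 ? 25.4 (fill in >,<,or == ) <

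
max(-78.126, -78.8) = -78.126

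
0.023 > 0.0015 True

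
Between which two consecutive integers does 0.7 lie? 0 and 1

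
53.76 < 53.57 False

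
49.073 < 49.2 True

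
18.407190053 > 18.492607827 False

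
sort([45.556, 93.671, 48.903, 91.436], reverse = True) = [93.671, 91.436, 48.903, 45.556]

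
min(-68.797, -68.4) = -68.797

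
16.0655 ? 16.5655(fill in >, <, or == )<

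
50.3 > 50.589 False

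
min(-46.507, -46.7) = -46.7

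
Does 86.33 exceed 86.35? No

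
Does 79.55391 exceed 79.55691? No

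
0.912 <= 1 True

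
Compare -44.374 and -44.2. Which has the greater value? -44.2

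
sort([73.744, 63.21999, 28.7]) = [28.7, 63.21999, 73.744]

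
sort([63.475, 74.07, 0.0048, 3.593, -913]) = [-913, 0.0048, 3.593, 63.475, 74.07]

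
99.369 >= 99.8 False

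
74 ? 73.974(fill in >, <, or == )>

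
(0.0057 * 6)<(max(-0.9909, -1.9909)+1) False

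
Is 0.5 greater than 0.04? Yes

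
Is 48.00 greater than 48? No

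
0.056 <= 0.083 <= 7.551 True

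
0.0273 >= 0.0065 True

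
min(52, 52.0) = 52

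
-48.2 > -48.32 True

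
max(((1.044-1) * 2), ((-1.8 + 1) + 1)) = 0.2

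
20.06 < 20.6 True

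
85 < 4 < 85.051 False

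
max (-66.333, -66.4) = -66.333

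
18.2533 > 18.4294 False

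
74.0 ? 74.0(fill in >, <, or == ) ==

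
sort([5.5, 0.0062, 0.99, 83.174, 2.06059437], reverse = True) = [83.174, 5.5, 2.06059437, 0.99, 0.0062]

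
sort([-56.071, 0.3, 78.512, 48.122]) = [-56.071, 0.3, 48.122, 78.512]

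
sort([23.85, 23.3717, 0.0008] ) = [0.0008, 23.3717, 23.85]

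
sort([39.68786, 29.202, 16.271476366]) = [16.271476366, 29.202, 39.68786]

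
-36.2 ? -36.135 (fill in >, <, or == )<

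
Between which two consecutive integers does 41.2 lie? 41 and 42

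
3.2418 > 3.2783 False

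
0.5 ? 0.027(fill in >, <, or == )>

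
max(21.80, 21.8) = 21.8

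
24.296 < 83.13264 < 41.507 False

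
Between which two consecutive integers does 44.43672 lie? 44 and 45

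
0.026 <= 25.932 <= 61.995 True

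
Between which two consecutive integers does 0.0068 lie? 0 and 1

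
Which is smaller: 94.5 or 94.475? 94.475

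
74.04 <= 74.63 True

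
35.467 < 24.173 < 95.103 False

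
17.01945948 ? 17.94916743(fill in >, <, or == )<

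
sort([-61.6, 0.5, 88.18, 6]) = [-61.6, 0.5, 6, 88.18]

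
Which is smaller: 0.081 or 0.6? 0.081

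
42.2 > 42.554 False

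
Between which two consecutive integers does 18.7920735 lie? 18 and 19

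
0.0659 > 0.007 True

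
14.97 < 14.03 False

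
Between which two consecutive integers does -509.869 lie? -510 and -509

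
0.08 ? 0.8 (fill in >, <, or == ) <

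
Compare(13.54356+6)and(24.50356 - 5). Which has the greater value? (13.54356+6)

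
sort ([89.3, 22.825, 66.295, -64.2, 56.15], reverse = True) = [89.3, 66.295, 56.15, 22.825, -64.2]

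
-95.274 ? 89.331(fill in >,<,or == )<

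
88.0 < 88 False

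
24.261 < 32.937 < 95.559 True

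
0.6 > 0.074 True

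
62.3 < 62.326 True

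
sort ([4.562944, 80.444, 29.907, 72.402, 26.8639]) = [4.562944, 26.8639, 29.907, 72.402, 80.444]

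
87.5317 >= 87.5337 False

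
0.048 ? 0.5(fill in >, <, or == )<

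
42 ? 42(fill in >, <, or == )==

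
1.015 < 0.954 False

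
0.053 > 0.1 False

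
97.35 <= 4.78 False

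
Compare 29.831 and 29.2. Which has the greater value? 29.831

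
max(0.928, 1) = 1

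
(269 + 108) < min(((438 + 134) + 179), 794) True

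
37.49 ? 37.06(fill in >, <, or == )>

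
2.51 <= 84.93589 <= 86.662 True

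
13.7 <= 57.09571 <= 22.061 False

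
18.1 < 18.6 True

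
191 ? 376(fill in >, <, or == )<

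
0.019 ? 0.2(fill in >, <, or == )<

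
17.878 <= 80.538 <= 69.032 False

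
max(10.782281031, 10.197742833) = 10.782281031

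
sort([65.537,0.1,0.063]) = [0.063,0.1,65.537]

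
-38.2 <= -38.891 False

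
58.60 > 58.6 False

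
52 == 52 True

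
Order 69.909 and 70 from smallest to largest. 69.909, 70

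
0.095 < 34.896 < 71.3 True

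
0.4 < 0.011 False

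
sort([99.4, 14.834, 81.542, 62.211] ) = [14.834, 62.211, 81.542, 99.4]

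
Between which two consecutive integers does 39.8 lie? 39 and 40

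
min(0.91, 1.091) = 0.91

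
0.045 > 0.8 False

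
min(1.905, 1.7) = 1.7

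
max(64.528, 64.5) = 64.528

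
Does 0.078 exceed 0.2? No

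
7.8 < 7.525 False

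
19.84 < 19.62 False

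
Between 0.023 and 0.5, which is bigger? 0.5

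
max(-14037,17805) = 17805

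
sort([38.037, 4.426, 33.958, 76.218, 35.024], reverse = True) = [76.218, 38.037, 35.024, 33.958, 4.426]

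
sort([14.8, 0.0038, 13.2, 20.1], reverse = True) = [20.1, 14.8, 13.2, 0.0038]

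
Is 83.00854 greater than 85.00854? No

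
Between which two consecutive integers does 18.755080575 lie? 18 and 19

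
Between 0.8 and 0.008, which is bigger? 0.8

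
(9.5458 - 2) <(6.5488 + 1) True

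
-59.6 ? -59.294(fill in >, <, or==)<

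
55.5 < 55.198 False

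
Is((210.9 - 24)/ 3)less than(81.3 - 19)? No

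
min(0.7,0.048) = 0.048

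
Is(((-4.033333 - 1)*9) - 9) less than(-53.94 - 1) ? No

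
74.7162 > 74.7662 False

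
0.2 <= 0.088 False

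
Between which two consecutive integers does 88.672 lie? 88 and 89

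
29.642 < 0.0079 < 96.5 False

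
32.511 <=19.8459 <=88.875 False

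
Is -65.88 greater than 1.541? No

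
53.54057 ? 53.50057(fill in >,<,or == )>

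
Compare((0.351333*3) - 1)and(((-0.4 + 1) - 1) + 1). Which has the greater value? (((-0.4 + 1) - 1) + 1)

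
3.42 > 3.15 True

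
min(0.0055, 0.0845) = 0.0055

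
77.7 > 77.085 True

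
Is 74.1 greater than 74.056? Yes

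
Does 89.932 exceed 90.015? No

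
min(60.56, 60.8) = 60.56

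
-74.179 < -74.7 False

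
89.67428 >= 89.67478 False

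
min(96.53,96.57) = 96.53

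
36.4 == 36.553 False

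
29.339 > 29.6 False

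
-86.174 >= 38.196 False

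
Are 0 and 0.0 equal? Yes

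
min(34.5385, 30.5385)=30.5385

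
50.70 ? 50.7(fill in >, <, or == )==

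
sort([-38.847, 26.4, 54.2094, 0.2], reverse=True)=[54.2094, 26.4, 0.2, -38.847]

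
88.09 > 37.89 True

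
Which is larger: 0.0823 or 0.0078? 0.0823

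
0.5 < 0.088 False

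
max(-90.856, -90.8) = -90.8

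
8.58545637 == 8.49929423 False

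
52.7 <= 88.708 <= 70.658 False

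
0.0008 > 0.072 False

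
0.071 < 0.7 True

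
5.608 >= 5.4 True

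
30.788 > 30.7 True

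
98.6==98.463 False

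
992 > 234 True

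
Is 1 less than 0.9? No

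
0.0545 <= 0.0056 False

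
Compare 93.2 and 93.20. They are equal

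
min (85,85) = 85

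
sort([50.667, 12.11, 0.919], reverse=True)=[50.667, 12.11, 0.919]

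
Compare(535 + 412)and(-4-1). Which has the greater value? (535 + 412)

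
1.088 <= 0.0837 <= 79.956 False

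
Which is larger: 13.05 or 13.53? 13.53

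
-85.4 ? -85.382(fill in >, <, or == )<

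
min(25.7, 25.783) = 25.7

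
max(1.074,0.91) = 1.074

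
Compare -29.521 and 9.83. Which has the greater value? 9.83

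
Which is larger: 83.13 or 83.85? 83.85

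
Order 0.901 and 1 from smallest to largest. 0.901, 1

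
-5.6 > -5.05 False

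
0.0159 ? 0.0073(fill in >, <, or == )>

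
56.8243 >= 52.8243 True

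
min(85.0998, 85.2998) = 85.0998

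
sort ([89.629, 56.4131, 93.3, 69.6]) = [56.4131, 69.6, 89.629, 93.3]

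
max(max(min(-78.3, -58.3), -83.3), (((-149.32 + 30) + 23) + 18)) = -78.3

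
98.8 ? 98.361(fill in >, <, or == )>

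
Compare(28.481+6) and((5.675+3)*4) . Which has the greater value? ((5.675+3)*4)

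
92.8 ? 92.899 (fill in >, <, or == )<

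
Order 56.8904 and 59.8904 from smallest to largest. 56.8904, 59.8904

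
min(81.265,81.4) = 81.265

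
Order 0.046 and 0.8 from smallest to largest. 0.046, 0.8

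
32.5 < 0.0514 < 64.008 False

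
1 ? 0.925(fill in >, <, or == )>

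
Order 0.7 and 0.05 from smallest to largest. 0.05,0.7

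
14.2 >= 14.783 False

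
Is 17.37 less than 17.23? No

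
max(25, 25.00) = 25.00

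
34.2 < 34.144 False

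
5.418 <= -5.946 False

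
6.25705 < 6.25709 True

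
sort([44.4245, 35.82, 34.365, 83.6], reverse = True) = [83.6, 44.4245, 35.82, 34.365]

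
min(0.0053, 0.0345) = 0.0053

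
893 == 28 False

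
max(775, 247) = 775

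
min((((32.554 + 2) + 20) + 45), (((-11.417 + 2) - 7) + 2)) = -14.417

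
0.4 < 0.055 False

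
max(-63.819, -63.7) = -63.7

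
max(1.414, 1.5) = 1.5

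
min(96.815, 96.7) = 96.7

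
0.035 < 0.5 True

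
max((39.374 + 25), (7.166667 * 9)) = 64.500003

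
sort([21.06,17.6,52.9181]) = [17.6,21.06,52.9181]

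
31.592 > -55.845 True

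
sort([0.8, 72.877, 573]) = [0.8, 72.877, 573]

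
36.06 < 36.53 True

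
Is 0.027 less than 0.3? Yes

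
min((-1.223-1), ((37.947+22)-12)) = -2.223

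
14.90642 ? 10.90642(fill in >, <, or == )>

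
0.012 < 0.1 True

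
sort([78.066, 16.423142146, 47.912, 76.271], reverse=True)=[78.066, 76.271, 47.912, 16.423142146]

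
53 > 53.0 False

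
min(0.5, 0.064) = 0.064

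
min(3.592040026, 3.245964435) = 3.245964435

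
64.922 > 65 False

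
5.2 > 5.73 False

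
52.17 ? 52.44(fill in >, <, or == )<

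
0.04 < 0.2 True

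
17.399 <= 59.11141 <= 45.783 False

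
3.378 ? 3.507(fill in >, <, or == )<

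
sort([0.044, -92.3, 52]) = [-92.3, 0.044, 52]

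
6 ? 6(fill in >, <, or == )==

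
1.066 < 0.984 False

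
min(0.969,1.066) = 0.969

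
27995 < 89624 True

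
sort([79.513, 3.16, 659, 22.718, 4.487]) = [3.16, 4.487, 22.718, 79.513, 659]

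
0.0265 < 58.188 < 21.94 False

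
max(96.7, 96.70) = 96.70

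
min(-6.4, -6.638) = -6.638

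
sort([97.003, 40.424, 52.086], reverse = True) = [97.003, 52.086, 40.424]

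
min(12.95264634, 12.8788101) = 12.8788101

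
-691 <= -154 True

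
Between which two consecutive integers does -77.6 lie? -78 and -77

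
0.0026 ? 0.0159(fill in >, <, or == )<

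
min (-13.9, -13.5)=-13.9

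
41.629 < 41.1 False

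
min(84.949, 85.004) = 84.949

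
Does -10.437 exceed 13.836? No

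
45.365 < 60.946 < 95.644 True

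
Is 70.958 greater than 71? No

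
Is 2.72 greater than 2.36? Yes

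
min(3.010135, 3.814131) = 3.010135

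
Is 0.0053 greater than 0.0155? No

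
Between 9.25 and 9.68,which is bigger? 9.68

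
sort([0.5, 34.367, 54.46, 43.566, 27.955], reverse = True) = [54.46, 43.566, 34.367, 27.955, 0.5]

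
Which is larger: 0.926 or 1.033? 1.033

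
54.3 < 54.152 False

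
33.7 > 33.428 True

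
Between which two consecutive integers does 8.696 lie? 8 and 9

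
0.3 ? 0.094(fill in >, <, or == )>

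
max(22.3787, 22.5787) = 22.5787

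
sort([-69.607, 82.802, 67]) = [-69.607, 67, 82.802]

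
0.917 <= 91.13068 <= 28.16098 False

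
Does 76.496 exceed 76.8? No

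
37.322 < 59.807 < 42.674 False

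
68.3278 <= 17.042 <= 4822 False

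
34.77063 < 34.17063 False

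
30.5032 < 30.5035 True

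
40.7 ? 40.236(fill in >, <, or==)>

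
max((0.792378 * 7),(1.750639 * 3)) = 5.546646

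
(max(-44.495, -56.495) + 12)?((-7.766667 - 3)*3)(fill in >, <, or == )<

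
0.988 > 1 False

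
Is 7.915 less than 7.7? No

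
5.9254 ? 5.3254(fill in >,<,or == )>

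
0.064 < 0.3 True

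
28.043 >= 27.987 True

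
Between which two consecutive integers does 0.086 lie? 0 and 1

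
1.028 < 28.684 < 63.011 True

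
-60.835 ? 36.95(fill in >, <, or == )<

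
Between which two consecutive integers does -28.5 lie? -29 and -28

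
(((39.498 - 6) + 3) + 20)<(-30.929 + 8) False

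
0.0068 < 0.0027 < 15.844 False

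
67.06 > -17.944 True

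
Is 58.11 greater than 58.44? No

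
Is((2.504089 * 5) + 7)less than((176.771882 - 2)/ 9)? No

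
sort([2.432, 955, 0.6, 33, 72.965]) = [0.6, 2.432, 33, 72.965, 955]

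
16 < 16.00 False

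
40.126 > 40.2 False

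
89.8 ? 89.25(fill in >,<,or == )>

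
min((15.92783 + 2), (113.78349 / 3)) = 17.92783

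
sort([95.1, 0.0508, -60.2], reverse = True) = [95.1, 0.0508, -60.2]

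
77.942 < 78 True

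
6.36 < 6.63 True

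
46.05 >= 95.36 False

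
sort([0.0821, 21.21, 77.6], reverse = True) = [77.6, 21.21, 0.0821]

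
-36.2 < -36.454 False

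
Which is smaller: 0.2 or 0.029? 0.029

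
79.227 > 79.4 False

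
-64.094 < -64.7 False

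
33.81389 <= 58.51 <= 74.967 True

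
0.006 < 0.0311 True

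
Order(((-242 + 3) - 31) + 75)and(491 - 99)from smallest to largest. (((-242 + 3) - 31) + 75), (491 - 99)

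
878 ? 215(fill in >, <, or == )>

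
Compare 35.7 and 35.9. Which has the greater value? 35.9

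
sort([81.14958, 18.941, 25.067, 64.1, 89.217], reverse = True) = [89.217, 81.14958, 64.1, 25.067, 18.941]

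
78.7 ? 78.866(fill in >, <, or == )<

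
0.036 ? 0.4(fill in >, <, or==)<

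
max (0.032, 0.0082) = 0.032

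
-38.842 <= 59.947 True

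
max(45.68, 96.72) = 96.72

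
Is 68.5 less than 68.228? No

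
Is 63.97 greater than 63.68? Yes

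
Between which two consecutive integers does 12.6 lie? 12 and 13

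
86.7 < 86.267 False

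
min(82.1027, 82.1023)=82.1023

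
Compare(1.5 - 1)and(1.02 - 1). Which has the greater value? (1.5 - 1)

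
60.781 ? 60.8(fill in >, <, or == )<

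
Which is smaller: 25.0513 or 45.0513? 25.0513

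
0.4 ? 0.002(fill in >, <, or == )>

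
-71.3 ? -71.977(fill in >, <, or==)>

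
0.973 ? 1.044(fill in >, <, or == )<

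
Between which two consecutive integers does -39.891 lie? -40 and -39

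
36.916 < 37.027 True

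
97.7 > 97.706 False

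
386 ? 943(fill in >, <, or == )<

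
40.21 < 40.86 True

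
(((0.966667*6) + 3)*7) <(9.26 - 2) False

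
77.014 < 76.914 False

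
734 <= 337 False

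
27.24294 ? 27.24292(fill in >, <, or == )>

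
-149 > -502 True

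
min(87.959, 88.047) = 87.959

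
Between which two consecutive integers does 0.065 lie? 0 and 1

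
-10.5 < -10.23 True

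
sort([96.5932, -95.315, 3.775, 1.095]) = [-95.315, 1.095, 3.775, 96.5932]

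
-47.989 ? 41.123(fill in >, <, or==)<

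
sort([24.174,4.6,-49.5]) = [-49.5,4.6,24.174]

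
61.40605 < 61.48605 True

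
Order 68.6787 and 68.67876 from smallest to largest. 68.6787,68.67876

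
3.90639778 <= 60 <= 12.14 False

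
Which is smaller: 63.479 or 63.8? 63.479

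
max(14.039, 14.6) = 14.6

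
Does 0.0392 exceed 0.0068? Yes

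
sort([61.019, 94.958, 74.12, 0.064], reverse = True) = [94.958, 74.12, 61.019, 0.064]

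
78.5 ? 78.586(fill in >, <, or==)<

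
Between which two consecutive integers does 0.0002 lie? 0 and 1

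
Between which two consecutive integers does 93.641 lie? 93 and 94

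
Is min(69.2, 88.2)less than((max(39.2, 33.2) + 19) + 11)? No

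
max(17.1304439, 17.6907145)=17.6907145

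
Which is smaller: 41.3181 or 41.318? 41.318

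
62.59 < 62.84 True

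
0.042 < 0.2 True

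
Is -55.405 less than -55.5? No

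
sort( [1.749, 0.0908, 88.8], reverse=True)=[88.8, 1.749, 0.0908]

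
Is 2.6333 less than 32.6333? Yes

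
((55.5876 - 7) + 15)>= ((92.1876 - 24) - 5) True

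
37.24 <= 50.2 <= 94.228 True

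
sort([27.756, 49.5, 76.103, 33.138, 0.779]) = [0.779, 27.756, 33.138, 49.5, 76.103]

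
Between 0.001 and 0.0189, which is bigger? 0.0189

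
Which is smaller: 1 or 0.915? 0.915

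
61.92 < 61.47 False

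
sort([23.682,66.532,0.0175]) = [0.0175,23.682,66.532]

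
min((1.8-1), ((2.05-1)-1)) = 0.05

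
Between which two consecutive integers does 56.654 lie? 56 and 57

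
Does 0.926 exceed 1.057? No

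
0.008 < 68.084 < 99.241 True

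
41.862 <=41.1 False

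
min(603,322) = 322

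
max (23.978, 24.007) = 24.007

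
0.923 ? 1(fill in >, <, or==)<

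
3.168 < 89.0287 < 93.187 True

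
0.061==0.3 False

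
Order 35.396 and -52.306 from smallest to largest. -52.306, 35.396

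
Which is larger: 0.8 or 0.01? 0.8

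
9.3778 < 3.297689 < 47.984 False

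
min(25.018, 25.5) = 25.018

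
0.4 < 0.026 False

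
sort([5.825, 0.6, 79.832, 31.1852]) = [0.6, 5.825, 31.1852, 79.832]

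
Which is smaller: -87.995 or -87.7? -87.995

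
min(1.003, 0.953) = 0.953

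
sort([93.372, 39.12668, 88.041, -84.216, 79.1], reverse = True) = [93.372, 88.041, 79.1, 39.12668, -84.216]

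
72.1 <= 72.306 True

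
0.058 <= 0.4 True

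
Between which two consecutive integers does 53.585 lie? 53 and 54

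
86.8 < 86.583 False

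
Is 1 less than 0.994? No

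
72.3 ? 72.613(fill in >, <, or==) <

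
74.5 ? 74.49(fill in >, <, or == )>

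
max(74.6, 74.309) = 74.6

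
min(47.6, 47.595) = 47.595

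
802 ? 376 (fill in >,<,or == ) >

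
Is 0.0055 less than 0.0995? Yes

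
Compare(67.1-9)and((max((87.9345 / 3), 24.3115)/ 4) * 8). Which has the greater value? ((max((87.9345 / 3), 24.3115)/ 4) * 8)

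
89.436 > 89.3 True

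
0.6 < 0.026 False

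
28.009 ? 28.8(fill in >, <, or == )<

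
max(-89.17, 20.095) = 20.095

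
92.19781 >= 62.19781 True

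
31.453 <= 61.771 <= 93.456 True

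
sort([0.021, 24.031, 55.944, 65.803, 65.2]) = [0.021, 24.031, 55.944, 65.2, 65.803]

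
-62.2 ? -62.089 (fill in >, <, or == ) <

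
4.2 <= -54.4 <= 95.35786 False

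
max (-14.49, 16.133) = 16.133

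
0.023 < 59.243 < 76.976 True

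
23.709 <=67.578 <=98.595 True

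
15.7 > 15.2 True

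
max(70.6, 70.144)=70.6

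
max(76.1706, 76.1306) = 76.1706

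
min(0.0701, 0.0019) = 0.0019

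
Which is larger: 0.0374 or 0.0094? 0.0374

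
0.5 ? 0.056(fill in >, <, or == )>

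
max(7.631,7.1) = 7.631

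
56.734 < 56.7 False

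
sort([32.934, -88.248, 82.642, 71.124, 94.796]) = [-88.248, 32.934, 71.124, 82.642, 94.796]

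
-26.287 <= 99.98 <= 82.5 False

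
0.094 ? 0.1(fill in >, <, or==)<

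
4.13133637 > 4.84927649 False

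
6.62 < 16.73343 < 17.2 True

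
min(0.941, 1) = 0.941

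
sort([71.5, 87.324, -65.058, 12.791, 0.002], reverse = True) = [87.324, 71.5, 12.791, 0.002, -65.058]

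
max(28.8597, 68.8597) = 68.8597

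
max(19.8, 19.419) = 19.8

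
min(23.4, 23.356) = 23.356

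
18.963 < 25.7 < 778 True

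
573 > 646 False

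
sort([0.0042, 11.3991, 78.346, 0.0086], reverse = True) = [78.346, 11.3991, 0.0086, 0.0042]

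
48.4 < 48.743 True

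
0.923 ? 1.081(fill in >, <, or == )<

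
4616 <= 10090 True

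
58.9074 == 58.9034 False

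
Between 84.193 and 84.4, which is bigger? 84.4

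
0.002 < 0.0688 True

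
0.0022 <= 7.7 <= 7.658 False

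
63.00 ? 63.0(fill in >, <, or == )==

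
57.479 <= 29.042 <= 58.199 False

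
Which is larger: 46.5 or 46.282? 46.5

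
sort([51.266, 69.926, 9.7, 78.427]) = [9.7, 51.266, 69.926, 78.427]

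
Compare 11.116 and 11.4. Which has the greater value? 11.4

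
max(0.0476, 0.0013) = 0.0476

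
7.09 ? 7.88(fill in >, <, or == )<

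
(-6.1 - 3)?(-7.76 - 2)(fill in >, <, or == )>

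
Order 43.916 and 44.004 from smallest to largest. 43.916, 44.004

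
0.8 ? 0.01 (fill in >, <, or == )>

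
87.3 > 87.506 False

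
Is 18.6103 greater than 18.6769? No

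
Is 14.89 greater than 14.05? Yes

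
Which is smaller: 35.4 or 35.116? 35.116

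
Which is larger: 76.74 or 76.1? 76.74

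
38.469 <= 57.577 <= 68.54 True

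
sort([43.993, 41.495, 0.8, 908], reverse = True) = [908, 43.993, 41.495, 0.8]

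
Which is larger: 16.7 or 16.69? 16.7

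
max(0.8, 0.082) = 0.8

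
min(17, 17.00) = 17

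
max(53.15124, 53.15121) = 53.15124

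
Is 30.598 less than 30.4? No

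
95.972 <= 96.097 True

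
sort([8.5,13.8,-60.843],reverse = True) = [13.8,8.5,-60.843]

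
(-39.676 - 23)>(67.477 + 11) False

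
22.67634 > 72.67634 False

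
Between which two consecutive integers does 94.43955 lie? 94 and 95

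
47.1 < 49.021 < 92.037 True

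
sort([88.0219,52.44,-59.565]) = [-59.565,52.44,88.0219]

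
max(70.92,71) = 71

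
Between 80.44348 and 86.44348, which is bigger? 86.44348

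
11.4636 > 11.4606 True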